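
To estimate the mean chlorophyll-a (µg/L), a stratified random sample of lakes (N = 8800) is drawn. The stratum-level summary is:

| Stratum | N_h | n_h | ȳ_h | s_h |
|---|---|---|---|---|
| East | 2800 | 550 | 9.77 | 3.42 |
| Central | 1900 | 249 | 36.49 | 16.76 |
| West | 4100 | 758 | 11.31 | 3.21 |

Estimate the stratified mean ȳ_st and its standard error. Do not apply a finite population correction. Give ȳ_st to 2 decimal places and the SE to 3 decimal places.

ȳ_st = Σ W_h ȳ_h = (2800·9.77 + 1900·36.49 + 4100·11.31)/8800 = 16.25659
V̂(ȳ_st) = Σ W_h² s_h²/n_h, with W_h = N_h/N and N = 8800:
  stratum East: (2800/8800)²·3.42²/550 = 0.00215298
  stratum Central: (1900/8800)²·16.76²/249 = 0.0525885
  stratum West: (4100/8800)²·3.21²/758 = 0.00295082
V̂(ȳ_st) = 0.0576923
SE(ȳ_st) = √0.0576923 = 0.240192

ȳ_st ≈ 16.26, SE ≈ 0.240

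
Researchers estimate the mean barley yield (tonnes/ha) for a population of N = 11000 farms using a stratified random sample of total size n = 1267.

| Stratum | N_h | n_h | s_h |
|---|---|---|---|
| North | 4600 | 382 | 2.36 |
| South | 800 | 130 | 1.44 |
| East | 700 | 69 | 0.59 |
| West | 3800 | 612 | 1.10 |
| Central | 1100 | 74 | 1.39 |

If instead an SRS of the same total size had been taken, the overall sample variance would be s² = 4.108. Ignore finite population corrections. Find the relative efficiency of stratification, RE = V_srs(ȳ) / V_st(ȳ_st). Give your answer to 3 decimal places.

V̂(ȳ_st) = Σ W_h² s_h²/n_h, with W_h = N_h/N and N = 11000:
  stratum North: (4600/11000)²·2.36²/382 = 0.00254971
  stratum South: (800/11000)²·1.44²/130 = 8.43677e-05
  stratum East: (700/11000)²·0.59²/69 = 2.04299e-05
  stratum West: (3800/11000)²·1.10²/612 = 0.000235948
  stratum Central: (1100/11000)²·1.39²/74 = 0.000261095
V_st = 0.00315155
V_srs = s²/n = 4.108/1267 = 0.0032423
Relative efficiency = V_srs / V_st = 0.0032423/0.00315155 = 1.0288

RE ≈ 1.029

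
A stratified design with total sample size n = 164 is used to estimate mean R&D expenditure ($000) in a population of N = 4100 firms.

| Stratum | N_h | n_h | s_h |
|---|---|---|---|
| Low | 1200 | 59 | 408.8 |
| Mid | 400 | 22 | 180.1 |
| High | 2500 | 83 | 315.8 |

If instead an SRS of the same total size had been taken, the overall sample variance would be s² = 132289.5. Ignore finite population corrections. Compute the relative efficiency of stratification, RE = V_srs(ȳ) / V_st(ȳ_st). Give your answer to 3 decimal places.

RE ≈ 1.147

V̂(ȳ_st) = Σ W_h² s_h²/n_h, with W_h = N_h/N and N = 4100:
  stratum Low: (1200/4100)²·408.8²/59 = 242.641
  stratum Mid: (400/4100)²·180.1²/22 = 14.0332
  stratum High: (2500/4100)²·315.8²/83 = 446.744
V_st = 703.418
V_srs = s²/n = 132289.5/164 = 806.643
Relative efficiency = V_srs / V_st = 806.643/703.418 = 1.1467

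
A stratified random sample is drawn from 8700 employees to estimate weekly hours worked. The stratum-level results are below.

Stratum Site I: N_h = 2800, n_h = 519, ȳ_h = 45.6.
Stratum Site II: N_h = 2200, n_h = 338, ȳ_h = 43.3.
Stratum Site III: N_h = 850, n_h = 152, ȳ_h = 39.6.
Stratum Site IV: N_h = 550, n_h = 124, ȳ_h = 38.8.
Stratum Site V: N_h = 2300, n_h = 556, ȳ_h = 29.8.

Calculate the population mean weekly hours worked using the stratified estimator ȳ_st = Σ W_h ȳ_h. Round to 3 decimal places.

N = Σ N_h = 8700. Stratum weights W_h = N_h/N.
ȳ_st = (2800·45.6 + 2200·43.3 + 850·39.6 + 550·38.8 + 2300·29.8) / 8700 = 39.82529

ȳ_st ≈ 39.825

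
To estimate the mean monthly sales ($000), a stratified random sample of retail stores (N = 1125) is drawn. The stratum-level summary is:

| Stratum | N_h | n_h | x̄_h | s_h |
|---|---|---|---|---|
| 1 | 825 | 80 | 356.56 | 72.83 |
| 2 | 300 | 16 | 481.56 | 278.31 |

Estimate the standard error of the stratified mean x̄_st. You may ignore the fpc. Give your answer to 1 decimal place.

V̂(x̄_st) = Σ W_h² s_h²/n_h, with W_h = N_h/N and N = 1125:
  stratum 1: (825/1125)²·72.83²/80 = 35.6561
  stratum 2: (300/1125)²·278.31²/16 = 344.251
V̂(x̄_st) = 379.907
SE(x̄_st) = √379.907 = 19.4912

SE(x̄_st) ≈ 19.5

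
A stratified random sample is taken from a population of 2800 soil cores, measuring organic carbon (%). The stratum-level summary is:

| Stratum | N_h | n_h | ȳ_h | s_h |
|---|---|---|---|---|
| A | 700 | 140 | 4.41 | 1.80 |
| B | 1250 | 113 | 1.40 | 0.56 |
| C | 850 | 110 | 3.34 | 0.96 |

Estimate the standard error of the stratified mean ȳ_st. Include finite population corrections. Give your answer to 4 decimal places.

SE(ȳ_st) ≈ 0.0483

V̂(ȳ_st) = Σ W_h² (1 − n_h/N_h) s_h²/n_h, with W_h = N_h/N and N = 2800:
  stratum A: (700/2800)²·(1 − 140/700)·1.80²/140 = 0.00115714
  stratum B: (1250/2800)²·(1 − 113/1250)·0.56²/113 = 0.000503097
  stratum C: (850/2800)²·(1 − 110/850)·0.96²/110 = 0.000672178
V̂(ȳ_st) = 0.00233242
SE(ȳ_st) = √0.00233242 = 0.0482951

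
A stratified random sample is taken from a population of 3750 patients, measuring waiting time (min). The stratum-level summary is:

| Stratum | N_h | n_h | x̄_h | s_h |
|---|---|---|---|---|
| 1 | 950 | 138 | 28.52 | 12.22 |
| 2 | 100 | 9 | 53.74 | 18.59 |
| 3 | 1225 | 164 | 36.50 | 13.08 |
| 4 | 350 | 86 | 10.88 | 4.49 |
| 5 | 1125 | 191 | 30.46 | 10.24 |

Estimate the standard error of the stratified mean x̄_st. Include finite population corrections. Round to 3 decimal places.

V̂(x̄_st) = Σ W_h² (1 − n_h/N_h) s_h²/n_h, with W_h = N_h/N and N = 3750:
  stratum 1: (950/3750)²·(1 − 138/950)·12.22²/138 = 0.0593582
  stratum 2: (100/3750)²·(1 − 9/100)·18.59²/9 = 0.0248482
  stratum 3: (1225/3750)²·(1 − 164/1225)·13.08²/164 = 0.0964185
  stratum 4: (350/3750)²·(1 − 86/350)·4.49²/86 = 0.00154029
  stratum 5: (1125/3750)²·(1 − 191/1125)·10.24²/191 = 0.0410207
V̂(x̄_st) = 0.223186
SE(x̄_st) = √0.223186 = 0.472426

SE(x̄_st) ≈ 0.472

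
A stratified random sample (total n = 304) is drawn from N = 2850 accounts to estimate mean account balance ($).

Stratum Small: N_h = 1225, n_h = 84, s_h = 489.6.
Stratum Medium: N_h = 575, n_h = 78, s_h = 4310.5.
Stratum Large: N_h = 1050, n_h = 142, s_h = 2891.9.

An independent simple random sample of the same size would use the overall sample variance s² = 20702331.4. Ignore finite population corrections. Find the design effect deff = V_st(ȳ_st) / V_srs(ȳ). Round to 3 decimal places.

V̂(ȳ_st) = Σ W_h² s_h²/n_h, with W_h = N_h/N and N = 2850:
  stratum Small: (1225/2850)²·489.6²/84 = 527.213
  stratum Medium: (575/2850)²·4310.5²/78 = 9696.31
  stratum Large: (1050/2850)²·2891.9²/142 = 7994.05
V_st = 18217.6
V_srs = s²/n = 20702331.4/304 = 68099.8
deff = V_st / V_srs = 18217.6/68099.8 = 0.2675

deff ≈ 0.268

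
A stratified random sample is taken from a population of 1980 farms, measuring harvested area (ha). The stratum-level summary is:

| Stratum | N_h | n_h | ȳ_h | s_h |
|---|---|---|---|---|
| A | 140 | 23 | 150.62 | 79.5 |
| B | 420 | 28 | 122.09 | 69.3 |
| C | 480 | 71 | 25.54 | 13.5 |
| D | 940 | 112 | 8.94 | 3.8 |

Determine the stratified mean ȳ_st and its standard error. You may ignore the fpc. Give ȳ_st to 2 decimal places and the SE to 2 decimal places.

ȳ_st ≈ 46.98, SE ≈ 3.04

ȳ_st = Σ W_h ȳ_h = (140·150.62 + 420·122.09 + 480·25.54 + 940·8.94)/1980 = 46.98354
V̂(ȳ_st) = Σ W_h² s_h²/n_h, with W_h = N_h/N and N = 1980:
  stratum A: (140/1980)²·79.5²/23 = 1.37383
  stratum B: (420/1980)²·69.3²/28 = 7.7175
  stratum C: (480/1980)²·13.5²/71 = 0.150856
  stratum D: (940/1980)²·3.8²/112 = 0.0290586
V̂(ȳ_st) = 9.27124
SE(ȳ_st) = √9.27124 = 3.04487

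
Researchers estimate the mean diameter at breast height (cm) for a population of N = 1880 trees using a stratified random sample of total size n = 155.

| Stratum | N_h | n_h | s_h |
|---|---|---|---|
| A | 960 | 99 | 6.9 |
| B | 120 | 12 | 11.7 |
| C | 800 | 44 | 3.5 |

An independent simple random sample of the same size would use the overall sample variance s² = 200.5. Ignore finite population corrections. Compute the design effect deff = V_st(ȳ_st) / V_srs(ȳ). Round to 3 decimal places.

deff ≈ 0.172

V̂(ȳ_st) = Σ W_h² s_h²/n_h, with W_h = N_h/N and N = 1880:
  stratum A: (960/1880)²·6.9²/99 = 0.125398
  stratum B: (120/1880)²·11.7²/12 = 0.0464769
  stratum C: (800/1880)²·3.5²/44 = 0.0504136
V_st = 0.222288
V_srs = s²/n = 200.5/155 = 1.29355
deff = V_st / V_srs = 0.222288/1.29355 = 0.1718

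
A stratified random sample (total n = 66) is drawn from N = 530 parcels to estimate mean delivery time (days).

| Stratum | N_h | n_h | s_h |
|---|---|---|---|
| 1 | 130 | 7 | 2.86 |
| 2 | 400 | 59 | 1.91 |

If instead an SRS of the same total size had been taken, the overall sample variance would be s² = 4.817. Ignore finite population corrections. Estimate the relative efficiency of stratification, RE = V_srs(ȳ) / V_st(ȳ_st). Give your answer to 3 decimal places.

V̂(ȳ_st) = Σ W_h² s_h²/n_h, with W_h = N_h/N and N = 530:
  stratum 1: (130/530)²·2.86²/7 = 0.0703022
  stratum 2: (400/530)²·1.91²/59 = 0.0352195
V_st = 0.105522
V_srs = s²/n = 4.817/66 = 0.0729848
Relative efficiency = V_srs / V_st = 0.0729848/0.105522 = 0.6917

RE ≈ 0.692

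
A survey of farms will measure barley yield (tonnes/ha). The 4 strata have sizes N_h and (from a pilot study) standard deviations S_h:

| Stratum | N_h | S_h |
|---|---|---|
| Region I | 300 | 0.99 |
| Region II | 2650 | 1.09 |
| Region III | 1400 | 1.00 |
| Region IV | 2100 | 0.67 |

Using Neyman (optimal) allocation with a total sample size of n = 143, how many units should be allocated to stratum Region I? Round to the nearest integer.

7

Neyman allocation: n_h = n · N_h S_h / Σ N_i S_i, with n = 143.
  stratum Region I: N_h·S_h = 300·0.99 = 297.00
  stratum Region II: N_h·S_h = 2650·1.09 = 2888.50
  stratum Region III: N_h·S_h = 1400·1.00 = 1400.00
  stratum Region IV: N_h·S_h = 2100·0.67 = 1407.00
Σ N_h S_h = 5992.50
n for stratum Region I = 143·297.00/5992.50 = 7.087 → 7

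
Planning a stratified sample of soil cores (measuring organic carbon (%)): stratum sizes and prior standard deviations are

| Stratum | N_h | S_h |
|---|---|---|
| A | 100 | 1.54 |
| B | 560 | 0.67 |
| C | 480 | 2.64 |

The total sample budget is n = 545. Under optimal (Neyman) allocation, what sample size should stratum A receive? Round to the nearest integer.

47

Neyman allocation: n_h = n · N_h S_h / Σ N_i S_i, with n = 545.
  stratum A: N_h·S_h = 100·1.54 = 154.00
  stratum B: N_h·S_h = 560·0.67 = 375.20
  stratum C: N_h·S_h = 480·2.64 = 1267.20
Σ N_h S_h = 1796.40
n for stratum A = 545·154.00/1796.40 = 46.721 → 47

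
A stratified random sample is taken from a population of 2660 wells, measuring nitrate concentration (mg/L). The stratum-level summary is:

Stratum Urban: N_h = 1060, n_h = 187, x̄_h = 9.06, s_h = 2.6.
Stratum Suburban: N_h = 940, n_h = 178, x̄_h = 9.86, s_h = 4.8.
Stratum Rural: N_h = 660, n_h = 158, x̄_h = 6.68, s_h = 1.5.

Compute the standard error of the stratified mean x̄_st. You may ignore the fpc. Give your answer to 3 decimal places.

SE(x̄_st) ≈ 0.151

V̂(x̄_st) = Σ W_h² s_h²/n_h, with W_h = N_h/N and N = 2660:
  stratum Urban: (1060/2660)²·2.6²/187 = 0.00574055
  stratum Suburban: (940/2660)²·4.8²/178 = 0.0161642
  stratum Rural: (660/2660)²·1.5²/158 = 0.000876698
V̂(x̄_st) = 0.0227815
SE(x̄_st) = √0.0227815 = 0.150935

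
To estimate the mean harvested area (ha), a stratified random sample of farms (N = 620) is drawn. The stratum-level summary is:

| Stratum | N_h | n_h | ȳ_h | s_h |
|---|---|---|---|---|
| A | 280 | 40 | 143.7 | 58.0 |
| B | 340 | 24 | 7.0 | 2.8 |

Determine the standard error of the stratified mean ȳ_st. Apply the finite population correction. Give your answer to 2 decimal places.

V̂(ȳ_st) = Σ W_h² (1 − n_h/N_h) s_h²/n_h, with W_h = N_h/N and N = 620:
  stratum A: (280/620)²·(1 − 40/280)·58.0²/40 = 14.7022
  stratum B: (340/620)²·(1 − 24/340)·2.8²/24 = 0.0913035
V̂(ȳ_st) = 14.7935
SE(ȳ_st) = √14.7935 = 3.84623

SE(ȳ_st) ≈ 3.85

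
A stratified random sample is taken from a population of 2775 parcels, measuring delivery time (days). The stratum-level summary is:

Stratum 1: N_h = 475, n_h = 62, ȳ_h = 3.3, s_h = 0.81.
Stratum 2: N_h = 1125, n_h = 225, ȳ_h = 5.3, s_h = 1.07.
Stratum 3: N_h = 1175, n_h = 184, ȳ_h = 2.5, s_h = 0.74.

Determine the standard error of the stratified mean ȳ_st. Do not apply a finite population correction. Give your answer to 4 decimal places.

SE(ȳ_st) ≈ 0.0410

V̂(ȳ_st) = Σ W_h² s_h²/n_h, with W_h = N_h/N and N = 2775:
  stratum 1: (475/2775)²·0.81²/62 = 0.000310056
  stratum 2: (1125/2775)²·1.07²/225 = 0.000836304
  stratum 3: (1175/2775)²·0.74²/184 = 0.000533575
V̂(ȳ_st) = 0.00167993
SE(ȳ_st) = √0.00167993 = 0.040987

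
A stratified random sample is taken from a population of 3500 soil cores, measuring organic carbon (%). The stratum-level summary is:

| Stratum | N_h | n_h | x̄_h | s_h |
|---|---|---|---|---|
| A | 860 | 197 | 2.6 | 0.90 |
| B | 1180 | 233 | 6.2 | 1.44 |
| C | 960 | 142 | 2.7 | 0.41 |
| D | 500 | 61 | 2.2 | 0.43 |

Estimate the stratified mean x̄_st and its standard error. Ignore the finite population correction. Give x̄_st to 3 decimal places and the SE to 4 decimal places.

x̄_st ≈ 3.784, SE ≈ 0.0376

x̄_st = Σ W_h x̄_h = (860·2.6 + 1180·6.2 + 960·2.7 + 500·2.2)/3500 = 3.78400
V̂(x̄_st) = Σ W_h² s_h²/n_h, with W_h = N_h/N and N = 3500:
  stratum A: (860/3500)²·0.90²/197 = 0.000248244
  stratum B: (1180/3500)²·1.44²/233 = 0.00101157
  stratum C: (960/3500)²·0.41²/142 = 8.90606e-05
  stratum D: (500/3500)²·0.43²/61 = 6.18602e-05
V̂(x̄_st) = 0.00141074
SE(x̄_st) = √0.00141074 = 0.0375598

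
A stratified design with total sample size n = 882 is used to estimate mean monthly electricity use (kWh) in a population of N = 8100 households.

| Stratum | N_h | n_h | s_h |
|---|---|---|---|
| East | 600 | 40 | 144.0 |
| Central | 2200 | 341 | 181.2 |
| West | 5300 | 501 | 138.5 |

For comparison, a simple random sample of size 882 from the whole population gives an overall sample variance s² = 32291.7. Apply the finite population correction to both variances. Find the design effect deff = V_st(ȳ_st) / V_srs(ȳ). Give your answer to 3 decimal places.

deff ≈ 0.720

V̂(ȳ_st) = Σ W_h² (1 − n_h/N_h) s_h²/n_h, with W_h = N_h/N and N = 8100:
  stratum East: (600/8100)²·(1 − 40/600)·144.0²/40 = 2.65481
  stratum Central: (2200/8100)²·(1 − 341/2200)·181.2²/341 = 6.00197
  stratum West: (5300/8100)²·(1 − 501/5300)·138.5²/501 = 14.8429
V_st = 23.4997
V_srs = (1 − 882/8100)·32291.7/882 = 32.6253
deff = V_st / V_srs = 23.4997/32.6253 = 0.7203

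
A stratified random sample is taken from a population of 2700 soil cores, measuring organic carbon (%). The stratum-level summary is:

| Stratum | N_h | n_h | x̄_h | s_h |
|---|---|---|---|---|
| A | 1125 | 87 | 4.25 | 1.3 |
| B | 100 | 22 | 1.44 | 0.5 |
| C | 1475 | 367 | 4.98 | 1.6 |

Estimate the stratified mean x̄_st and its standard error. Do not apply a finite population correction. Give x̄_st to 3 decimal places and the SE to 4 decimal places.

x̄_st ≈ 4.545, SE ≈ 0.0740

x̄_st = Σ W_h x̄_h = (1125·4.25 + 100·1.44 + 1475·4.98)/2700 = 4.54472
V̂(x̄_st) = Σ W_h² s_h²/n_h, with W_h = N_h/N and N = 2700:
  stratum A: (1125/2700)²·1.3²/87 = 0.00337245
  stratum B: (100/2700)²·0.5²/22 = 1.5588e-05
  stratum C: (1475/2700)²·1.6²/367 = 0.00208176
V̂(x̄_st) = 0.00546979
SE(x̄_st) = √0.00546979 = 0.073958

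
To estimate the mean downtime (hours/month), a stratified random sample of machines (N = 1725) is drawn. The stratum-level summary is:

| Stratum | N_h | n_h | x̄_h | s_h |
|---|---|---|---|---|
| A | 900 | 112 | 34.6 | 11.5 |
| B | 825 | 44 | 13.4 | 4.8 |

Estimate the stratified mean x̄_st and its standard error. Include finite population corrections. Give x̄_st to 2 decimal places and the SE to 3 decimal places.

x̄_st = Σ W_h x̄_h = (900·34.6 + 825·13.4)/1725 = 24.46087
V̂(x̄_st) = Σ W_h² (1 − n_h/N_h) s_h²/n_h, with W_h = N_h/N and N = 1725:
  stratum A: (900/1725)²·(1 − 112/900)·11.5²/112 = 0.281429
  stratum B: (825/1725)²·(1 − 44/825)·4.8²/44 = 0.113385
V̂(x̄_st) = 0.394814
SE(x̄_st) = √0.394814 = 0.628342

x̄_st ≈ 24.46, SE ≈ 0.628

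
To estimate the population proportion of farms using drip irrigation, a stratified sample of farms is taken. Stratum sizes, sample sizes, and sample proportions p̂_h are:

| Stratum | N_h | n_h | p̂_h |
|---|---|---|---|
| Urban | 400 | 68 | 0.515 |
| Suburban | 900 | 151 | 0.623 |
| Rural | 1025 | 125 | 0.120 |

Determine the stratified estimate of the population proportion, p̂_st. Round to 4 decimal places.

N = 2325; stratum weights W_h = N_h/N.
p̂_st = Σ W_h p̂_h = (400·0.515 + 900·0.623 + 1025·0.120)/2325 = 0.38267

p̂_st ≈ 0.3827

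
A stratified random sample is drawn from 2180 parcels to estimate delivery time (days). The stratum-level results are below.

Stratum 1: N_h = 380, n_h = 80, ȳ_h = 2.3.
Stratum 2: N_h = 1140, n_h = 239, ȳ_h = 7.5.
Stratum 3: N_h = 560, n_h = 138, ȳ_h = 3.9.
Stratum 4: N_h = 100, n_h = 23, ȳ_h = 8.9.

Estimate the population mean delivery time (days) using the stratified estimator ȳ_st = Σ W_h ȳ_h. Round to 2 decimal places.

N = Σ N_h = 2180. Stratum weights W_h = N_h/N.
ȳ_st = (380·2.3 + 1140·7.5 + 560·3.9 + 100·8.9) / 2180 = 5.7330

ȳ_st ≈ 5.73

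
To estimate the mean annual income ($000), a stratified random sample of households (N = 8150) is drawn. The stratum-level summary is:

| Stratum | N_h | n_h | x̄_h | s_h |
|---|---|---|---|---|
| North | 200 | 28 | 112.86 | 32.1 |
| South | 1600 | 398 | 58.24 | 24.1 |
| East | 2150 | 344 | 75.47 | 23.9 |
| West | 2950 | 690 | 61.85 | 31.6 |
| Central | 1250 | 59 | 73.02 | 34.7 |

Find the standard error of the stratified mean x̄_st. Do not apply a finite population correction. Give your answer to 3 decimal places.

V̂(x̄_st) = Σ W_h² s_h²/n_h, with W_h = N_h/N and N = 8150:
  stratum North: (200/8150)²·32.1²/28 = 0.0221614
  stratum South: (1600/8150)²·24.1²/398 = 0.0562439
  stratum East: (2150/8150)²·23.9²/344 = 0.115558
  stratum West: (2950/8150)²·31.6²/690 = 0.189607
  stratum Central: (1250/8150)²·34.7²/59 = 0.480078
V̂(x̄_st) = 0.863648
SE(x̄_st) = √0.863648 = 0.929327

SE(x̄_st) ≈ 0.929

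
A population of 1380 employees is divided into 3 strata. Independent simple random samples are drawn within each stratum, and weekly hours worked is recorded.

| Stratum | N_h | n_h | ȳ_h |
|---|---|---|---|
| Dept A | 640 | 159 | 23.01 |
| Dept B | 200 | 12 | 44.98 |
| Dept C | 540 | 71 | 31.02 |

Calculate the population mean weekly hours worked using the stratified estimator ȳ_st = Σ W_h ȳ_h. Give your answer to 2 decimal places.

ȳ_st ≈ 29.33

N = Σ N_h = 1380. Stratum weights W_h = N_h/N.
ȳ_st = (640·23.01 + 200·44.98 + 540·31.02) / 1380 = 29.3284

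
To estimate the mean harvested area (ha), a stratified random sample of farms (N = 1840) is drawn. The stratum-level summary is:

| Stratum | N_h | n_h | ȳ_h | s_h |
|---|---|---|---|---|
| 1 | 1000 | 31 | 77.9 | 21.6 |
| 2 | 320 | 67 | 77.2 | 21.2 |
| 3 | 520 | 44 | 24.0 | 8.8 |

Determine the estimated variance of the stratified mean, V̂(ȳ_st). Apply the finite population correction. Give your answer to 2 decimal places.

V̂(ȳ_st) ≈ 4.60

V̂(ȳ_st) = Σ W_h² (1 − n_h/N_h) s_h²/n_h, with W_h = N_h/N and N = 1840:
  stratum 1: (1000/1840)²·(1 − 31/1000)·21.6²/31 = 4.30759
  stratum 2: (320/1840)²·(1 − 67/320)·21.2²/67 = 0.16041
  stratum 3: (520/1840)²·(1 − 44/520)·8.8²/44 = 0.128673
V̂(ȳ_st) = 4.59667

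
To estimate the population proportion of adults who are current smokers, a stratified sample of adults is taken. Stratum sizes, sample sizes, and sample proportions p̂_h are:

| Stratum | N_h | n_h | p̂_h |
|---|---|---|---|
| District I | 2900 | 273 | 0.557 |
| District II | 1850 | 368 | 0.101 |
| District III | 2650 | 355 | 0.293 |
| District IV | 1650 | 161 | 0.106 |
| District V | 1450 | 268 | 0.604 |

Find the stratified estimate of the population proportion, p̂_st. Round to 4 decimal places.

N = 10500; stratum weights W_h = N_h/N.
p̂_st = Σ W_h p̂_h = (2900·0.557 + 1850·0.101 + 2650·0.293 + 1650·0.106 + 1450·0.604)/10500 = 0.34565

p̂_st ≈ 0.3456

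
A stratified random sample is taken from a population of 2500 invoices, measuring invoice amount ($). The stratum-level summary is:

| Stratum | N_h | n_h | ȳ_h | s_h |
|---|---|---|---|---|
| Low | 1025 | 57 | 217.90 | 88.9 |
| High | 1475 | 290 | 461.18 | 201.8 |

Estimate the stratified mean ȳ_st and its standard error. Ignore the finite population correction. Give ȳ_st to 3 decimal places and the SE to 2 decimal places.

ȳ_st = Σ W_h ȳ_h = (1025·217.90 + 1475·461.18)/2500 = 361.43520
V̂(ȳ_st) = Σ W_h² s_h²/n_h, with W_h = N_h/N and N = 2500:
  stratum Low: (1025/2500)²·88.9²/57 = 23.3075
  stratum High: (1475/2500)²·201.8²/290 = 48.8819
V̂(ȳ_st) = 72.1895
SE(ȳ_st) = √72.1895 = 8.49644

ȳ_st ≈ 361.435, SE ≈ 8.50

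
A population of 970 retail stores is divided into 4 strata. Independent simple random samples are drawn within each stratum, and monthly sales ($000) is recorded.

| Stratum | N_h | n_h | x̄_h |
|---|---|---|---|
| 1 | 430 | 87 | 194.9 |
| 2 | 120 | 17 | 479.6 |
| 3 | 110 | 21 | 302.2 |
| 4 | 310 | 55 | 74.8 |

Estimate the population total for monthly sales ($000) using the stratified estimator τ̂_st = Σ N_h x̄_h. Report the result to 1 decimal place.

τ̂_st = Σ N_h x̄_h = 430·194.9 + 120·479.6 + 110·302.2 + 310·74.8 = 197789.0

τ̂_st ≈ 197789.0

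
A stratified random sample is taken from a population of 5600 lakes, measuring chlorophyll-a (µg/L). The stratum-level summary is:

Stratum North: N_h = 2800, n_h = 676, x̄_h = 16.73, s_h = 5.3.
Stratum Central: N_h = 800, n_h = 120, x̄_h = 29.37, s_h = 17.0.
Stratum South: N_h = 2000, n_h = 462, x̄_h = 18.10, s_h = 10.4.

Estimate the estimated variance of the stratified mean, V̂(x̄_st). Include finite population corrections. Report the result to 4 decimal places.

V̂(x̄_st) = Σ W_h² (1 − n_h/N_h) s_h²/n_h, with W_h = N_h/N and N = 5600:
  stratum North: (2800/5600)²·(1 − 676/2800)·5.3²/676 = 0.00788028
  stratum Central: (800/5600)²·(1 − 120/800)·17.0²/120 = 0.0417772
  stratum South: (2000/5600)²·(1 − 462/2000)·10.4²/462 = 0.0229633
V̂(x̄_st) = 0.0726208

V̂(x̄_st) ≈ 0.0726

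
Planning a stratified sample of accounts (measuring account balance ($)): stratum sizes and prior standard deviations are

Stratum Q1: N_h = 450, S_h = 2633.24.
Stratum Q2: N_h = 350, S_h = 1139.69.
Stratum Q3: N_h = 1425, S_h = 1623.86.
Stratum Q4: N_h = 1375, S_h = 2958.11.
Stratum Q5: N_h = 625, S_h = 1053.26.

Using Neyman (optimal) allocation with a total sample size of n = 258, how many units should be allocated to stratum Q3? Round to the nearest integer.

Neyman allocation: n_h = n · N_h S_h / Σ N_i S_i, with n = 258.
  stratum Q1: N_h·S_h = 450·2633.24 = 1184958.00
  stratum Q2: N_h·S_h = 350·1139.69 = 398891.50
  stratum Q3: N_h·S_h = 1425·1623.86 = 2314000.50
  stratum Q4: N_h·S_h = 1375·2958.11 = 4067401.25
  stratum Q5: N_h·S_h = 625·1053.26 = 658287.50
Σ N_h S_h = 8623538.75
n for stratum Q3 = 258·2314000.50/8623538.75 = 69.231 → 69

69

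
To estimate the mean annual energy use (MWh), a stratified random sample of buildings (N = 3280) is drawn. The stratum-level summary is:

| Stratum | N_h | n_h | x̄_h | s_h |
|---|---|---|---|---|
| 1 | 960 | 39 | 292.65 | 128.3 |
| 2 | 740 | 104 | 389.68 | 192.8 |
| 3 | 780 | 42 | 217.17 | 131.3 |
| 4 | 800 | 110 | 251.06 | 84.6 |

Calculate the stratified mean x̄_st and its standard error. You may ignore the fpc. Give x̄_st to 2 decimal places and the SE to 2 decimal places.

x̄_st = Σ W_h x̄_h = (960·292.65 + 740·389.68 + 780·217.17 + 800·251.06)/3280 = 286.44750
V̂(x̄_st) = Σ W_h² s_h²/n_h, with W_h = N_h/N and N = 3280:
  stratum 1: (960/3280)²·128.3²/39 = 36.1563
  stratum 2: (740/3280)²·192.8²/104 = 18.1927
  stratum 3: (780/3280)²·131.3²/42 = 23.2125
  stratum 4: (800/3280)²·84.6²/110 = 3.87062
V̂(x̄_st) = 81.432
SE(x̄_st) = √81.432 = 9.02397

x̄_st ≈ 286.45, SE ≈ 9.02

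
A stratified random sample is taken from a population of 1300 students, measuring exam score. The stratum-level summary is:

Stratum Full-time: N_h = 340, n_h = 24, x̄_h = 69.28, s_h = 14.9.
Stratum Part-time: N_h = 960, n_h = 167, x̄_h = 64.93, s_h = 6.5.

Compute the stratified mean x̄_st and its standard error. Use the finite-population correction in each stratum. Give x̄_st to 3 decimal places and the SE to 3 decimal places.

x̄_st = Σ W_h x̄_h = (340·69.28 + 960·64.93)/1300 = 66.06769
V̂(x̄_st) = Σ W_h² (1 − n_h/N_h) s_h²/n_h, with W_h = N_h/N and N = 1300:
  stratum Full-time: (340/1300)²·(1 − 24/340)·14.9²/24 = 0.588086
  stratum Part-time: (960/1300)²·(1 − 167/960)·6.5²/167 = 0.113964
V̂(x̄_st) = 0.70205
SE(x̄_st) = √0.70205 = 0.837884

x̄_st ≈ 66.068, SE ≈ 0.838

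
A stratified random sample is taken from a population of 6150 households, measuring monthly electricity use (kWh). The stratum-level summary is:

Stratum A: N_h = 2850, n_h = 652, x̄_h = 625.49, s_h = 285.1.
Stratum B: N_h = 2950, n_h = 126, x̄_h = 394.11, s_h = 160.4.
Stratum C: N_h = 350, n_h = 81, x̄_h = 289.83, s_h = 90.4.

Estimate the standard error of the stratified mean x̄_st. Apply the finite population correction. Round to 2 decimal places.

V̂(x̄_st) = Σ W_h² (1 − n_h/N_h) s_h²/n_h, with W_h = N_h/N and N = 6150:
  stratum A: (2850/6150)²·(1 − 652/2850)·285.1²/652 = 20.6476
  stratum B: (2950/6150)²·(1 − 126/2950)·160.4²/126 = 44.9754
  stratum C: (350/6150)²·(1 − 81/350)·90.4²/81 = 0.251143
V̂(x̄_st) = 65.8741
SE(x̄_st) = √65.8741 = 8.11629

SE(x̄_st) ≈ 8.12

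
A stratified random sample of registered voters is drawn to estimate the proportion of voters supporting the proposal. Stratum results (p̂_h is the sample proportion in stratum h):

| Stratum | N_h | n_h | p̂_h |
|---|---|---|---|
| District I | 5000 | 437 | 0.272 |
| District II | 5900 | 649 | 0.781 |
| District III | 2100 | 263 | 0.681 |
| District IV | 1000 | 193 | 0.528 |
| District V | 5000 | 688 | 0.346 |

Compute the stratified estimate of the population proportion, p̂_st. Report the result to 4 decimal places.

N = 19000; stratum weights W_h = N_h/N.
p̂_st = Σ W_h p̂_h = (5000·0.272 + 5900·0.781 + 2100·0.681 + 1000·0.528 + 5000·0.346)/19000 = 0.50821

p̂_st ≈ 0.5082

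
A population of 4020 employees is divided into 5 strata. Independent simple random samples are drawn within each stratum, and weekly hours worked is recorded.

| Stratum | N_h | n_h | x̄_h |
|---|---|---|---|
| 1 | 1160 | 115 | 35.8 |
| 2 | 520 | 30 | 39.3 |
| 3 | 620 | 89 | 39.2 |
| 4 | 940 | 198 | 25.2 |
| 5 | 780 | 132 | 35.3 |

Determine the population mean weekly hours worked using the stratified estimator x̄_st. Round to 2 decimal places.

x̄_st ≈ 34.20

N = Σ N_h = 4020. Stratum weights W_h = N_h/N.
x̄_st = (1160·35.8 + 520·39.3 + 620·39.2 + 940·25.2 + 780·35.3) / 4020 = 34.2015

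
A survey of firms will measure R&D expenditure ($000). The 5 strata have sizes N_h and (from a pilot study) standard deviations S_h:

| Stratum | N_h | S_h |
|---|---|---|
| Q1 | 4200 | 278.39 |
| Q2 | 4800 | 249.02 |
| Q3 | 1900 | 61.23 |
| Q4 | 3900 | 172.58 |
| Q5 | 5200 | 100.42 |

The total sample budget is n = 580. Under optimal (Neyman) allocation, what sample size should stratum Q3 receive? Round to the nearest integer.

18

Neyman allocation: n_h = n · N_h S_h / Σ N_i S_i, with n = 580.
  stratum Q1: N_h·S_h = 4200·278.39 = 1169238.00
  stratum Q2: N_h·S_h = 4800·249.02 = 1195296.00
  stratum Q3: N_h·S_h = 1900·61.23 = 116337.00
  stratum Q4: N_h·S_h = 3900·172.58 = 673062.00
  stratum Q5: N_h·S_h = 5200·100.42 = 522184.00
Σ N_h S_h = 3676117.00
n for stratum Q3 = 580·116337.00/3676117.00 = 18.355 → 18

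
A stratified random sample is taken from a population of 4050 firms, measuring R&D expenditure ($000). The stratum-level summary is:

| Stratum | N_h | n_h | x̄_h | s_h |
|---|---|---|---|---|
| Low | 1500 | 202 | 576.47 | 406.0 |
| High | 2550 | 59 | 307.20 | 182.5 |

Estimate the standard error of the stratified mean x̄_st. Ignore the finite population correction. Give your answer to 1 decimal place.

V̂(x̄_st) = Σ W_h² s_h²/n_h, with W_h = N_h/N and N = 4050:
  stratum Low: (1500/4050)²·406.0²/202 = 111.937
  stratum High: (2550/4050)²·182.5²/59 = 223.792
V̂(x̄_st) = 335.729
SE(x̄_st) = √335.729 = 18.3229

SE(x̄_st) ≈ 18.3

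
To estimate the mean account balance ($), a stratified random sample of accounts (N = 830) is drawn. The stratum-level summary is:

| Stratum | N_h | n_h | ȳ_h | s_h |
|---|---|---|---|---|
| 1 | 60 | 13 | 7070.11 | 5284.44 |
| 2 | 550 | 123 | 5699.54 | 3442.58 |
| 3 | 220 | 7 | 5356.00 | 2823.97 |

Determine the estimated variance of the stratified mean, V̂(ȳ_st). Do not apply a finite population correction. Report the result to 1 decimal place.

V̂(ȳ_st) = Σ W_h² s_h²/n_h, with W_h = N_h/N and N = 830:
  stratum 1: (60/830)²·5284.44²/13 = 11225.4
  stratum 2: (550/830)²·3442.58²/123 = 42308.9
  stratum 3: (220/830)²·2823.97²/7 = 80040.8
V̂(ȳ_st) = 133575

V̂(ȳ_st) ≈ 133575.1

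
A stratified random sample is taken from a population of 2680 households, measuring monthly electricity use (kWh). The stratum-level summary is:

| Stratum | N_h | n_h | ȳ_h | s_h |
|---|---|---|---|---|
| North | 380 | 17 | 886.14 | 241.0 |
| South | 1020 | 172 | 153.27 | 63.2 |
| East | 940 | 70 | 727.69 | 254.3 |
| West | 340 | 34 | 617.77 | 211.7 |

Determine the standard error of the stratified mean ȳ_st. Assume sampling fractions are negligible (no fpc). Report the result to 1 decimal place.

SE(ȳ_st) ≈ 14.4

V̂(ȳ_st) = Σ W_h² s_h²/n_h, with W_h = N_h/N and N = 2680:
  stratum North: (380/2680)²·241.0²/17 = 68.6883
  stratum South: (1020/2680)²·63.2²/172 = 3.36385
  stratum East: (940/2680)²·254.3²/70 = 113.653
  stratum West: (340/2680)²·211.7²/34 = 21.2154
V̂(ȳ_st) = 206.921
SE(ȳ_st) = √206.921 = 14.3847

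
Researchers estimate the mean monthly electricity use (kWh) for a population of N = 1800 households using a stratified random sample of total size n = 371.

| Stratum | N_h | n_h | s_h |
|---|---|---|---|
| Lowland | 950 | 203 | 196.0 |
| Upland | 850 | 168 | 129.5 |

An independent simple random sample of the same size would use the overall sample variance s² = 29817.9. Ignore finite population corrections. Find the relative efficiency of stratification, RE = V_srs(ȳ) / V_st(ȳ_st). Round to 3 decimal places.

V̂(ȳ_st) = Σ W_h² s_h²/n_h, with W_h = N_h/N and N = 1800:
  stratum Lowland: (950/1800)²·196.0²/203 = 52.7131
  stratum Upland: (850/1800)²·129.5²/168 = 22.2599
V_st = 74.973
V_srs = s²/n = 29817.9/371 = 80.3717
Relative efficiency = V_srs / V_st = 80.3717/74.973 = 1.0720

RE ≈ 1.072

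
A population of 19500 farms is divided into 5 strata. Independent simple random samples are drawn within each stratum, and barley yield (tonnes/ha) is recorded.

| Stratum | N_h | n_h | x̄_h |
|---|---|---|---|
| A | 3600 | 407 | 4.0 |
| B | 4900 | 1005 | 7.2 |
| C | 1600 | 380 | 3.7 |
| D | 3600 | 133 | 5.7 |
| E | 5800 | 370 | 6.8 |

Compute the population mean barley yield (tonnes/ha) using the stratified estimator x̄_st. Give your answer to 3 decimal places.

N = Σ N_h = 19500. Stratum weights W_h = N_h/N.
x̄_st = (3600·4.0 + 4900·7.2 + 1600·3.7 + 3600·5.7 + 5800·6.8) / 19500 = 5.92615

x̄_st ≈ 5.926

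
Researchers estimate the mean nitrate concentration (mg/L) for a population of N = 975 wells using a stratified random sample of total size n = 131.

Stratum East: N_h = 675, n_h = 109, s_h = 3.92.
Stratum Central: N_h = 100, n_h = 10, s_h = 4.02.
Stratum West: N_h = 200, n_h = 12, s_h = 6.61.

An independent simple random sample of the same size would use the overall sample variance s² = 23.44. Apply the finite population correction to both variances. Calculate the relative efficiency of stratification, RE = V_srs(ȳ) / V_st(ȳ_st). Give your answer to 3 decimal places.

RE ≈ 0.717

V̂(ȳ_st) = Σ W_h² (1 − n_h/N_h) s_h²/n_h, with W_h = N_h/N and N = 975:
  stratum East: (675/975)²·(1 − 109/675)·3.92²/109 = 0.0566574
  stratum Central: (100/975)²·(1 − 10/100)·4.02²/10 = 0.0152998
  stratum West: (200/975)²·(1 − 12/200)·6.61²/12 = 0.144013
V_st = 0.21597
V_srs = (1 − 131/975)·23.44/131 = 0.15489
Relative efficiency = V_srs / V_st = 0.15489/0.21597 = 0.7172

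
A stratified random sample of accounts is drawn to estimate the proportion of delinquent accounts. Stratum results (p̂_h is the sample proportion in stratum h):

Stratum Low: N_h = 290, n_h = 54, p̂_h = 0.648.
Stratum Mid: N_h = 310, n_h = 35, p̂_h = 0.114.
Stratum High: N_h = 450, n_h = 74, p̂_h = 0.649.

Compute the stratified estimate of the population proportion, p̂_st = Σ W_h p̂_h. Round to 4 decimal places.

N = 1050; stratum weights W_h = N_h/N.
p̂_st = Σ W_h p̂_h = (290·0.648 + 310·0.114 + 450·0.649)/1050 = 0.49077

p̂_st ≈ 0.4908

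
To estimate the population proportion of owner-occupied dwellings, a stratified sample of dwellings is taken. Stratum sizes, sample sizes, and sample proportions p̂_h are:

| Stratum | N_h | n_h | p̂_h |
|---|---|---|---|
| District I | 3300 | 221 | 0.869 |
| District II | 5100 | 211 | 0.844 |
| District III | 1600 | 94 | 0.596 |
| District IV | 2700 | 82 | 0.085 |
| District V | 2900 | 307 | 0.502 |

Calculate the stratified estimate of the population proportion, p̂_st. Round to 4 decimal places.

N = 15600; stratum weights W_h = N_h/N.
p̂_st = Σ W_h p̂_h = (3300·0.869 + 5100·0.844 + 1600·0.596 + 2700·0.085 + 2900·0.502)/15600 = 0.62891

p̂_st ≈ 0.6289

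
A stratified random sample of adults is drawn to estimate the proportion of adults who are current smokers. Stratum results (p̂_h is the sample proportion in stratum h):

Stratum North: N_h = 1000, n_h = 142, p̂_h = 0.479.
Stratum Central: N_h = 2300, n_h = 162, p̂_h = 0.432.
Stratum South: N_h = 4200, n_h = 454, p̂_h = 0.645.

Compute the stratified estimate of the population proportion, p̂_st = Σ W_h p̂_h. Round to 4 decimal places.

p̂_st ≈ 0.5575

N = 7500; stratum weights W_h = N_h/N.
p̂_st = Σ W_h p̂_h = (1000·0.479 + 2300·0.432 + 4200·0.645)/7500 = 0.55755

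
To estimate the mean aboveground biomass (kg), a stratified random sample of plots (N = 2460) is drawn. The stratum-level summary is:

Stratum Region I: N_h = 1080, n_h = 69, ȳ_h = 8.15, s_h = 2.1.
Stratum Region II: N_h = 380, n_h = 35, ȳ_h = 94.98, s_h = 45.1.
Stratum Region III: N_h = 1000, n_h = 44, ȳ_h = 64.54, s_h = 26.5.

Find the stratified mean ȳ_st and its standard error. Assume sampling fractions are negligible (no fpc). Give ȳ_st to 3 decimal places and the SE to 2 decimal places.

ȳ_st = Σ W_h ȳ_h = (1080·8.15 + 380·94.98 + 1000·64.54)/2460 = 44.48553
V̂(ȳ_st) = Σ W_h² s_h²/n_h, with W_h = N_h/N and N = 2460:
  stratum Region I: (1080/2460)²·2.1²/69 = 0.0123188
  stratum Region II: (380/2460)²·45.1²/35 = 1.3867
  stratum Region III: (1000/2460)²·26.5²/44 = 2.63736
V̂(ȳ_st) = 4.03637
SE(ȳ_st) = √4.03637 = 2.00907

ȳ_st ≈ 44.486, SE ≈ 2.01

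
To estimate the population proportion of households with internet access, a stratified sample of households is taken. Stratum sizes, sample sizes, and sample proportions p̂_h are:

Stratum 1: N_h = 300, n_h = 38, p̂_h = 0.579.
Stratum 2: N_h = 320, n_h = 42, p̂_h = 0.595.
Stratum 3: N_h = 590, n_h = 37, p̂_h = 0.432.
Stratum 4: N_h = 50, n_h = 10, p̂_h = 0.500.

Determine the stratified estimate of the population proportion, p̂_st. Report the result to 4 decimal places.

p̂_st ≈ 0.5111

N = 1260; stratum weights W_h = N_h/N.
p̂_st = Σ W_h p̂_h = (300·0.579 + 320·0.595 + 590·0.432 + 50·0.500)/1260 = 0.51110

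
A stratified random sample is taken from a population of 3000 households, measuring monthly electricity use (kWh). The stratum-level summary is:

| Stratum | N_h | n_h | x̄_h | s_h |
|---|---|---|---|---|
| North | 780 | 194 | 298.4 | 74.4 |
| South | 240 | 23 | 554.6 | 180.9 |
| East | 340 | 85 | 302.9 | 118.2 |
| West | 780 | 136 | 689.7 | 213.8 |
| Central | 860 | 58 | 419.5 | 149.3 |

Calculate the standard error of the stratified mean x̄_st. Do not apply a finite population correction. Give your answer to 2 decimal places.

SE(x̄_st) ≈ 8.21

V̂(x̄_st) = Σ W_h² s_h²/n_h, with W_h = N_h/N and N = 3000:
  stratum North: (780/3000)²·74.4²/194 = 1.92882
  stratum South: (240/3000)²·180.9²/23 = 9.10603
  stratum East: (340/3000)²·118.2²/85 = 2.11121
  stratum West: (780/3000)²·213.8²/136 = 22.7208
  stratum Central: (860/3000)²·149.3²/58 = 31.5825
V̂(x̄_st) = 67.4493
SE(x̄_st) = √67.4493 = 8.21275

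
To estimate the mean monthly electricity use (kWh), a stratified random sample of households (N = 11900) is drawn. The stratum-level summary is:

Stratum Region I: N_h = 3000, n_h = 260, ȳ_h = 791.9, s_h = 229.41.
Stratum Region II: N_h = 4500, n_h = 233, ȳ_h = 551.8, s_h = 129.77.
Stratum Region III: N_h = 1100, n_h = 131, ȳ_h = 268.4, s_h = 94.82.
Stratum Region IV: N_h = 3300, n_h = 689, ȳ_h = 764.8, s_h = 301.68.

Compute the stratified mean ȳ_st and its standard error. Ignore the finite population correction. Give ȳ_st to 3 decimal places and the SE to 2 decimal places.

ȳ_st ≈ 645.200, SE ≈ 5.83

ȳ_st = Σ W_h ȳ_h = (3000·791.9 + 4500·551.8 + 1100·268.4 + 3300·764.8)/11900 = 645.20000
V̂(ȳ_st) = Σ W_h² s_h²/n_h, with W_h = N_h/N and N = 11900:
  stratum Region I: (3000/11900)²·229.41²/260 = 12.8647
  stratum Region II: (4500/11900)²·129.77²/233 = 10.3353
  stratum Region III: (1100/11900)²·94.82²/131 = 0.586435
  stratum Region IV: (3300/11900)²·301.68²/689 = 10.158
V̂(ȳ_st) = 33.9444
SE(ȳ_st) = √33.9444 = 5.82619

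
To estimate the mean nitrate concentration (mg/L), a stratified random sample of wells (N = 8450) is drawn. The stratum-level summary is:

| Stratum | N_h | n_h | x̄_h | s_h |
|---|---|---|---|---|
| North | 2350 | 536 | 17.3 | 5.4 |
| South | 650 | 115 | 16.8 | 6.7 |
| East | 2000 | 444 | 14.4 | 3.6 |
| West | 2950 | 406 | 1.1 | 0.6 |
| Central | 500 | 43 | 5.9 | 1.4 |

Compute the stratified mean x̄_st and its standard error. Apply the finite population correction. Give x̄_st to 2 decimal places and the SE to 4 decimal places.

x̄_st = Σ W_h x̄_h = (2350·17.3 + 650·16.8 + 2000·14.4 + 2950·1.1 + 500·5.9)/8450 = 10.24497
V̂(x̄_st) = Σ W_h² (1 − n_h/N_h) s_h²/n_h, with W_h = N_h/N and N = 8450:
  stratum North: (2350/8450)²·(1 − 536/2350)·5.4²/536 = 0.00324799
  stratum South: (650/8450)²·(1 − 115/650)·6.7²/115 = 0.0019011
  stratum East: (2000/8450)²·(1 − 444/2000)·3.6²/444 = 0.00127218
  stratum West: (2950/8450)²·(1 − 406/2950)·0.6²/406 = 9.31971e-05
  stratum Central: (500/8450)²·(1 − 43/500)·1.4²/43 = 0.000145868
V̂(x̄_st) = 0.00666033
SE(x̄_st) = √0.00666033 = 0.0816109

x̄_st ≈ 10.24, SE ≈ 0.0816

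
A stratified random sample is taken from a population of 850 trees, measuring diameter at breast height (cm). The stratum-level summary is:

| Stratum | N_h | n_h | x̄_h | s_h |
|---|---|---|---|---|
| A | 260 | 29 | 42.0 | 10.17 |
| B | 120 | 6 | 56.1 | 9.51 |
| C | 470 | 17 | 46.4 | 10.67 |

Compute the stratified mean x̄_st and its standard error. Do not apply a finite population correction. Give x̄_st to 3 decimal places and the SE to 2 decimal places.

x̄_st ≈ 46.424, SE ≈ 1.64

x̄_st = Σ W_h x̄_h = (260·42.0 + 120·56.1 + 470·46.4)/850 = 46.42353
V̂(x̄_st) = Σ W_h² s_h²/n_h, with W_h = N_h/N and N = 850:
  stratum A: (260/850)²·10.17²/29 = 0.333697
  stratum B: (120/850)²·9.51²/6 = 0.300424
  stratum C: (470/850)²·10.67²/17 = 2.04757
V̂(x̄_st) = 2.68169
SE(x̄_st) = √2.68169 = 1.63759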